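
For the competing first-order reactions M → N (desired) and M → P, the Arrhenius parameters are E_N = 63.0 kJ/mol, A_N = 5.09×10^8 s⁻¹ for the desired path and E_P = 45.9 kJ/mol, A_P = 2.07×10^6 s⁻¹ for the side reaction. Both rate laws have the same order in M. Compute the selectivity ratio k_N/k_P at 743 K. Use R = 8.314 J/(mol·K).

15.4

Since both paths have the same order in M, the concentration cancels and S_{N/P} = k_N/k_P = (A_N/A_P)·exp[(E_P−E_N)/(RT)].
(E_P−E_N)/(RT) = (45.9−63.0)×10³/(8.314×743) = -17100/6177 = -2.768.
k_N/k_P = (5.09×10^8/2.07×10^6)·exp(-2.768) = 245.9 × 0.06277 = 15.4.
Since E_N > E_P, raising the temperature improves selectivity toward N.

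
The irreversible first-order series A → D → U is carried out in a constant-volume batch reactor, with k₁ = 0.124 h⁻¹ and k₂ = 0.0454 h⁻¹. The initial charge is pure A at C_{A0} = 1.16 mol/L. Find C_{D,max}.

Evaluating C_D at t_opt = ln(k₂/k₁)/(k₂−k₁) gives C_{D,max}/C_{A0} = (k₁/k₂)^[k₂/(k₂−k₁)].
= (0.124/0.0454)^(0.0454/(0.0454−0.124)) = (2.731)^(-0.5776) = 0.5597.
C_{D,max} = 0.5597×1.16 = 0.649 mol/L.

0.649 mol/L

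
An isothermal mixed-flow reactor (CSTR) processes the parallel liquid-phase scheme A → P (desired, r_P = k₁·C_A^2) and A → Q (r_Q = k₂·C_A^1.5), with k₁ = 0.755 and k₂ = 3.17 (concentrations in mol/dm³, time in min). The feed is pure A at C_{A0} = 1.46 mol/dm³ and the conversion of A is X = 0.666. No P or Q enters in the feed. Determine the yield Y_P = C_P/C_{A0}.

0.0950

Exit C_A = C_{A0}(1−X) = 1.46×0.334 = 0.4876 mol/dm³.
Rates in a CSTR are evaluated at the outlet concentration: r_P = 0.755×0.4876^2 = 0.1795, r_Q = 3.17×0.4876^1.5 = 1.079.
Fraction of consumed A going to P: r_P/(r_P+r_Q) = 0.1426.
C_P = 0.1426·C_{A0}·X = 0.1426×1.46×0.666 = 0.139 mol/dm³; Y_P = C_P/C_{A0} = 0.0950.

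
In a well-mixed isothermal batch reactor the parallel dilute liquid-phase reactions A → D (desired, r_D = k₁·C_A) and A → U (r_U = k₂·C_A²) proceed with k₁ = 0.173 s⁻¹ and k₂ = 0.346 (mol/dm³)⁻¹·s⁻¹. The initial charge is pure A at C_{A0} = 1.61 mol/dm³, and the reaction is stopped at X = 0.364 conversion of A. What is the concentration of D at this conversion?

0.163 mol/dm³

C_A = C_{A0}(1−X) = 1.024 mol/dm³.
Along a PFR/batch, dC_D/dC_A = −r_D/(r_D+r_U) = −k₁/(k₁+k₂·C_A).
Integrating from C_{A0} to C_A: C_D = (0.173/0.346)·ln[(0.173+0.346·1.61)/(0.173+0.346·1.02)] = 0.5000·ln(0.7301/0.5273) = 0.1627 mol/dm³.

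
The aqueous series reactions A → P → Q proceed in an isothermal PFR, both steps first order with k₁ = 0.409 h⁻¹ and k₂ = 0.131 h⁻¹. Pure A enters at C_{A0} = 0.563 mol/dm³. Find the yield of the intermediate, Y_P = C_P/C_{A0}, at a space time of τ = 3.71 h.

0.582

Solving the coupled first-order balances gives C_P(τ) = [k₁/(k₂−k₁)]·C_{A0}·(e^(−k₁τ) − e^(−k₂τ)).
e^(−k₁τ) = e^(−0.409×3.71) = e^(−1.517) = 0.2193; e^(−k₂τ) = e^(−0.4860) = 0.6151.
C_P = 0.409×0.563/(0.131−0.409) × (0.2193−0.6151) = (-0.8283)×(-0.3958) = 0.3278 mol/dm³.
Y_P = C_P/C_{A0} = 0.3278/0.563 = 0.582.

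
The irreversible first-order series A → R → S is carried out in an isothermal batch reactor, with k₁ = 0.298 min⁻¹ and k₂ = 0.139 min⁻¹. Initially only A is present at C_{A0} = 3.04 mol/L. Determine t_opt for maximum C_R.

4.80 min

The intermediate peaks when r₁ = r₂, i.e. k₁e^(−k₁t) = k₂e^(−k₂t), giving t_opt = ln(k₂/k₁)/(k₂−k₁).
= ln(0.139/0.298)/(0.139−0.298) = ln(0.4664)/-0.1590 = -0.7626/-0.1590 = 4.80 min.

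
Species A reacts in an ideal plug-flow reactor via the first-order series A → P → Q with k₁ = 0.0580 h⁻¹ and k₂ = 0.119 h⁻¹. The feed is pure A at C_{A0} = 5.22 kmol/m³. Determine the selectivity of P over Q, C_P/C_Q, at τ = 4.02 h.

Solving the coupled first-order balances gives C_P(τ) = [k₁/(k₂−k₁)]·C_{A0}·(e^(−k₁τ) − e^(−k₂τ)).
e^(−k₁τ) = e^(−0.0580×4.02) = e^(−0.2332) = 0.7920; e^(−k₂τ) = e^(−0.4784) = 0.6198.
C_P = 0.0580×5.22/(0.119−0.0580) × (0.7920−0.6198) = 4.963×0.1722 = 0.8549 kmol/m³.
C_A = C_{A0}e^(−k₁τ) = 4.134 kmol/m³, so C_Q = C_{A0}−C_A−C_P = 0.2307 kmol/m³; C_P/C_Q = 3.70.

3.70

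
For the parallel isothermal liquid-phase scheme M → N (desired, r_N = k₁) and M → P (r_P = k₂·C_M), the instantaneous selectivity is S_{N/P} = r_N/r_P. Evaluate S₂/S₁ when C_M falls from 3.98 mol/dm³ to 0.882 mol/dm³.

S_{N/P} = (k₁/k₂)·C_M⁻¹, so S₂/S₁ = (C_{M,2}/C_{M,1})⁻¹.
= 3.98/0.882 = 4.51.

4.51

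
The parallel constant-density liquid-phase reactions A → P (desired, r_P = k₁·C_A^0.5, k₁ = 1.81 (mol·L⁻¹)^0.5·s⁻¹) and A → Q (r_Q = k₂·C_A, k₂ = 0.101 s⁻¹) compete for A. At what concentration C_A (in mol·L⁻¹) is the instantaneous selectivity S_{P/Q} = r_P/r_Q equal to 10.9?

2.70 mol·L⁻¹

S_{P/Q} = (k₁/k₂)·C_A^-0.5 ⇒ C_A = (S·k₂/k₁)^(-2).
= (10.9×0.101/1.81)^(-2) = (0.6082)^(-2) = 2.70 mol·L⁻¹.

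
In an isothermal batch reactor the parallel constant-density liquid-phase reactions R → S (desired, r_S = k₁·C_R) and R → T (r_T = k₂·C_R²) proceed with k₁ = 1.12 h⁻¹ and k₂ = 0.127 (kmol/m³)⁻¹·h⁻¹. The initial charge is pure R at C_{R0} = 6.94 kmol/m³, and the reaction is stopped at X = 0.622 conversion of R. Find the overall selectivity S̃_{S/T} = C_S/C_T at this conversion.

C_R = C_{R0}(1−X) = 2.623 kmol/m³.
Along a PFR/batch, dC_S/dC_R = −r_S/(r_S+r_T) = −k₁/(k₁+k₂·C_R).
Integrating from C_{R0} to C_R: C_S = (1.12/0.127)·ln[(1.12+0.127·6.94)/(1.12+0.127·2.62)] = 8.819·ln(2.001/1.453) = 2.823 kmol/m³.
C_T = (C_{R0}−C_R)−C_S = 1.494 kmol/m³; S̃_{S/T} = 2.823/1.494 = 1.89.

1.89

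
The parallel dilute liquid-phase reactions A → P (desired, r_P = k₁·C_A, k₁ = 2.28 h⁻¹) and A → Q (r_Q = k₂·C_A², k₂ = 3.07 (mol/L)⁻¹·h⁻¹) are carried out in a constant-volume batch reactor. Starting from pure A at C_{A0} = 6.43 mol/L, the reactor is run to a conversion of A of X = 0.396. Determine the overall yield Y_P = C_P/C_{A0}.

0.0506

C_A = C_{A0}(1−X) = 3.884 mol/L.
Along a PFR/batch, dC_P/dC_A = −r_P/(r_P+r_Q) = −k₁/(k₁+k₂·C_A).
Integrating from C_{A0} to C_A: C_P = (2.28/3.07)·ln[(2.28+3.07·6.43)/(2.28+3.07·3.88)] = 0.7427·ln(22.02/14.20) = 0.3257 mol/L.
Y_P = C_P/C_{A0} = 0.3257/6.43 = 0.0506.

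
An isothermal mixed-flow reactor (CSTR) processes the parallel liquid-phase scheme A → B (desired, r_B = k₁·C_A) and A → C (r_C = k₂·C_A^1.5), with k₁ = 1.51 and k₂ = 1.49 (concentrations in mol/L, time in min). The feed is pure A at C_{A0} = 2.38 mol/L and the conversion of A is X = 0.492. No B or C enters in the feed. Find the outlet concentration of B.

0.562 mol/L

Exit C_A = C_{A0}(1−X) = 2.38×0.508 = 1.209 mol/L.
A CSTR operates uniformly at the exit composition, giving r_B = 1.826 and r_C = 1.981 (each k·C_A^n at C_A = 1.209).
Fraction of consumed A going to B: r_B/(r_B+r_C) = 0.4796.
C_B = 0.4796·C_{A0}·X = 0.4796×2.38×0.492 = 0.562 mol/L.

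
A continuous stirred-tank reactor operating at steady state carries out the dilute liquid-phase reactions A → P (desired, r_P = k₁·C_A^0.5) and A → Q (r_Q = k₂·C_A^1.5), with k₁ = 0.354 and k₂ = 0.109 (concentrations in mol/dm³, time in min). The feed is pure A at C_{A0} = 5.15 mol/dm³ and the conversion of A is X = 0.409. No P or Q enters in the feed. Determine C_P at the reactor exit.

1.09 mol/dm³

Exit C_A = C_{A0}(1−X) = 5.15×0.591 = 3.044 mol/dm³.
A CSTR operates uniformly at the exit composition, giving r_P = 0.6176 and r_Q = 0.5788 (each k·C_A^n at C_A = 3.044).
Fraction of consumed A going to P: r_P/(r_P+r_Q) = 0.5162.
C_P = 0.5162·C_{A0}·X = 0.5162×5.15×0.409 = 1.09 mol/dm³.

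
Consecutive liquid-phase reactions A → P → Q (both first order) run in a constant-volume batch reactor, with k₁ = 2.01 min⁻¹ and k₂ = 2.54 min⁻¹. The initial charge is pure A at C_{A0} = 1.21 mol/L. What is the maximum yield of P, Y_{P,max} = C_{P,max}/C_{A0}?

Evaluating C_P at t_opt = ln(k₂/k₁)/(k₂−k₁) gives C_{P,max}/C_{A0} = (k₁/k₂)^[k₂/(k₂−k₁)].
= (2.01/2.54)^(2.54/(2.54−2.01)) = (0.7913)^(4.792) = 0.3258.

0.326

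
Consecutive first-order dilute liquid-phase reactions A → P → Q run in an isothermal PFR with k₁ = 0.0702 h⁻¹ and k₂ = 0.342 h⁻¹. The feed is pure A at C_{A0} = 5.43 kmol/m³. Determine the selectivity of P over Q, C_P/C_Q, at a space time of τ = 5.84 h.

0.682

Solving the coupled first-order balances gives C_P(τ) = [k₁/(k₂−k₁)]·C_{A0}·(e^(−k₁τ) − e^(−k₂τ)).
e^(−k₁τ) = e^(−0.0702×5.84) = e^(−0.4100) = 0.6637; e^(−k₂τ) = e^(−1.997) = 0.1357.
C_P = 0.0702×5.43/(0.342−0.0702) × (0.6637−0.1357) = 1.402×0.5280 = 0.7404 kmol/m³.
C_A = C_{A0}e^(−k₁τ) = 3.604 kmol/m³, so C_Q = C_{A0}−C_A−C_P = 1.086 kmol/m³; C_P/C_Q = 0.682.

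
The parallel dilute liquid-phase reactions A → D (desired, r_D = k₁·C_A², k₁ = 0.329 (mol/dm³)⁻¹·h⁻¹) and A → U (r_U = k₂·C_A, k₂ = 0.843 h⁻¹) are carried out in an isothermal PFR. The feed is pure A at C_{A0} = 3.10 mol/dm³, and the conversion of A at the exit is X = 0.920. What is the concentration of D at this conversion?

C_A = C_{A0}(1−X) = 0.2480 mol/dm³.
Along a PFR/batch, dC_U/dC_A = −r_U/(r_D+r_U) = −k₂/(k₂+k₁·C_A).
Integrating from C_{A0} to C_A: C_U = (0.843/0.329)·ln[(0.843+0.329·3.10)/(0.843+0.329·0.248)] = 2.562·ln(1.863/0.9246) = 1.795 mol/dm³.
Then C_D = (C_{A0}−C_A) − C_U = 2.852 − 1.795 = 1.057 mol/dm³.

1.06 mol/dm³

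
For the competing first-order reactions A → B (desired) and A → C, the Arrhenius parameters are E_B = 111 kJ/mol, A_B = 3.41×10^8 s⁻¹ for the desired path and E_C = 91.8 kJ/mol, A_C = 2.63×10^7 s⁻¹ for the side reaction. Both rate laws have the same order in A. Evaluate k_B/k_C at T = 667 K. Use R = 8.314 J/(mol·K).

0.407

k_B/k_C = (A_B/A_C)·exp[−(E_B−E_C)/(RT)] = (A_B/A_C)·exp[(E_C−E_B)/(RT)].
(E_C−E_B)/(RT) = (91.8−111)×10³/(8.314×667) = -19200/5545 = -3.462.
k_B/k_C = (3.41×10^8/2.63×10^7)·exp(-3.462) = 12.97 × 0.03136 = 0.407.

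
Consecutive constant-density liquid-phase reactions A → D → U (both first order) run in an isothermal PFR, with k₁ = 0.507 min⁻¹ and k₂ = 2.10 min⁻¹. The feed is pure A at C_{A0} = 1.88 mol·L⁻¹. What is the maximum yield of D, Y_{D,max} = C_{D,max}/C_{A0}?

Evaluating C_D at τ_opt = ln(k₂/k₁)/(k₂−k₁) gives C_{D,max}/C_{A0} = (k₁/k₂)^[k₂/(k₂−k₁)].
= (0.507/2.10)^(2.10/(2.10−0.507)) = (0.2414)^(1.318) = 0.1536.

0.154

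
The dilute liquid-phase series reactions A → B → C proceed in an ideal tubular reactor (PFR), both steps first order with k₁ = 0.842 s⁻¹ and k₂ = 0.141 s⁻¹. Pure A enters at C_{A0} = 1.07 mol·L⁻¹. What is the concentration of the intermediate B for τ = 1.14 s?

0.602 mol·L⁻¹

The intermediate concentration in a first-order A→B→C sequence is C_B = k₁C_{A0}(e^(−k₁τ) − e^(−k₂τ))/(k₂−k₁).
e^(−k₁τ) = e^(−0.842×1.14) = e^(−0.9599) = 0.3829; e^(−k₂τ) = e^(−0.1607) = 0.8515.
C_B = 0.842×1.07/(0.141−0.842) × (0.3829−0.8515) = (-1.285)×(-0.4686) = 0.6022 mol·L⁻¹.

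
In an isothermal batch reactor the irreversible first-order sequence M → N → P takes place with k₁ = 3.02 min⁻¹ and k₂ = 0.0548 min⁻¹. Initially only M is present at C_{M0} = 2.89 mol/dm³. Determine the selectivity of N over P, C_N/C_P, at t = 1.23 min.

19.2

For first-order series with pure M initially, C_N(t) = k₁C_{M0}/(k₂−k₁)·(e^(−k₁t) − e^(−k₂t)).
e^(−k₁t) = e^(−3.02×1.23) = e^(−3.715) = 0.02437; e^(−k₂t) = e^(−0.06740) = 0.9348.
C_N = 3.02×2.89/(0.0548−3.02) × (0.02437−0.9348) = (-2.943)×(-0.9105) = 2.680 mol/dm³.
C_M = C_{M0}e^(−k₁t) = 0.07042 mol/dm³, so C_P = C_{M0}−C_M−C_N = 0.1398 mol/dm³; C_N/C_P = 19.2.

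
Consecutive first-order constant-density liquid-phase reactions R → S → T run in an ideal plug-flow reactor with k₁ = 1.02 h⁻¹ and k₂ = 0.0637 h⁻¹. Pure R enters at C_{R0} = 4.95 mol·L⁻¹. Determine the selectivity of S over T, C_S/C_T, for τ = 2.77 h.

7.56

Solving the coupled first-order balances gives C_S(τ) = [k₁/(k₂−k₁)]·C_{R0}·(e^(−k₁τ) − e^(−k₂τ)).
e^(−k₁τ) = e^(−1.02×2.77) = e^(−2.825) = 0.05928; e^(−k₂τ) = e^(−0.1764) = 0.8382.
C_S = 1.02×4.95/(0.0637−1.02) × (0.05928−0.8382) = (-5.280)×(-0.7790) = 4.113 mol·L⁻¹.
C_R = C_{R0}e^(−k₁τ) = 0.2935 mol·L⁻¹, so C_T = C_{R0}−C_R−C_S = 0.5439 mol·L⁻¹; C_S/C_T = 7.56.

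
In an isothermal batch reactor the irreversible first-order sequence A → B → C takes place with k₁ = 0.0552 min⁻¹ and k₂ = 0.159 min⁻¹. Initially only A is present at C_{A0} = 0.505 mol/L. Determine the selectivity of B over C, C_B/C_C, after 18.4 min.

The intermediate concentration in a first-order A→B→C sequence is C_B = k₁C_{A0}(e^(−k₁t) − e^(−k₂t))/(k₂−k₁).
e^(−k₁t) = e^(−0.0552×18.4) = e^(−1.016) = 0.3622; e^(−k₂t) = e^(−2.926) = 0.05363.
C_B = 0.0552×0.505/(0.159−0.0552) × (0.3622−0.05363) = 0.2686×0.3085 = 0.08286 mol/L.
C_A = C_{A0}e^(−k₁t) = 0.1829 mol/L, so C_C = C_{A0}−C_A−C_B = 0.2393 mol/L; C_B/C_C = 0.346.

0.346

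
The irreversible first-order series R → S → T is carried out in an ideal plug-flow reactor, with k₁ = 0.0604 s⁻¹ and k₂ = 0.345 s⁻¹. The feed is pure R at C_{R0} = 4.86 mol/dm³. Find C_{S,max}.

0.588 mol/dm³

Evaluating C_S at τ_opt = ln(k₂/k₁)/(k₂−k₁) gives C_{S,max}/C_{R0} = (k₁/k₂)^[k₂/(k₂−k₁)].
= (0.0604/0.345)^(0.345/(0.345−0.0604)) = (0.1751)^(1.212) = 0.1210.
C_{S,max} = 0.1210×4.86 = 0.588 mol/dm³.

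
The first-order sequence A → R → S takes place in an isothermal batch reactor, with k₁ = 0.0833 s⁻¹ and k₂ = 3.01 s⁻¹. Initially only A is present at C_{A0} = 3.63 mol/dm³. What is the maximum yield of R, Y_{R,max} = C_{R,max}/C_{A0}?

0.0250

Evaluating C_R at t_opt = ln(k₂/k₁)/(k₂−k₁) gives C_{R,max}/C_{A0} = (k₁/k₂)^[k₂/(k₂−k₁)].
= (0.0833/3.01)^(3.01/(3.01−0.0833)) = (0.02767)^(1.028) = 0.02499.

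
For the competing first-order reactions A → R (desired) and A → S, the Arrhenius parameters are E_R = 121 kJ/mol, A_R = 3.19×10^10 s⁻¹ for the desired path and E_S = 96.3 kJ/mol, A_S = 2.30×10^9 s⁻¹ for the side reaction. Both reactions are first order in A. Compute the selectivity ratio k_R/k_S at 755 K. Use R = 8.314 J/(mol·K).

0.271

With equal orders, S_{R/S} = k_R/k_S = (A_R/A_S)·exp[(E_S−E_R)/(RT)].
(E_S−E_R)/(RT) = (96.3−121)×10³/(8.314×755) = -24700/6277 = -3.935.
k_R/k_S = (3.19×10^10/2.30×10^9)·exp(-3.935) = 13.87 × 0.01955 = 0.271.
Since E_R > E_S, raising the temperature improves selectivity toward R.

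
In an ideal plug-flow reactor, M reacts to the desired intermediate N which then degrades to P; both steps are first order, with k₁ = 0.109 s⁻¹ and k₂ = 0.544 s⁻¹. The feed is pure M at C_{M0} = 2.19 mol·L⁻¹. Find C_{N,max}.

For a first-order series the maximum intermediate yield is C_{N,max}/C_{M0} = (k₁/k₂)^[k₂/(k₂−k₁)].
= (0.109/0.544)^(0.544/(0.544−0.109)) = (0.2004)^(1.251) = 0.1339.
C_{N,max} = 0.1339×2.19 = 0.293 mol·L⁻¹.

0.293 mol·L⁻¹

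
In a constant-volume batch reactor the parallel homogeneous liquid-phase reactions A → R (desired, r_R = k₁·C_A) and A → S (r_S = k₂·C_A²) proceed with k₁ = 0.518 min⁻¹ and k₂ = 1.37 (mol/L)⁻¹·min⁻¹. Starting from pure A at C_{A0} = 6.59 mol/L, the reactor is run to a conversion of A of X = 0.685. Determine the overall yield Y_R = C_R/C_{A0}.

C_A = C_{A0}(1−X) = 2.076 mol/L.
Along a PFR/batch, dC_R/dC_A = −r_R/(r_R+r_S) = −k₁/(k₁+k₂·C_A).
Integrating from C_{A0} to C_A: C_R = (0.518/1.37)·ln[(0.518+1.37·6.59)/(0.518+1.37·2.08)] = 0.3781·ln(9.546/3.362) = 0.3946 mol/L.
Y_R = C_R/C_{A0} = 0.3946/6.59 = 0.0599.

0.0599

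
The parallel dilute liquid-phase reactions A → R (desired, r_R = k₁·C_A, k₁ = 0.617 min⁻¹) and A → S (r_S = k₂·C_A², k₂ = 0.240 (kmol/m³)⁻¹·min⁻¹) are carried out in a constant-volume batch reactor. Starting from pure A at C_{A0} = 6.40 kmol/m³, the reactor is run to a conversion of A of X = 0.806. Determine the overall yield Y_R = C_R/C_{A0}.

C_A = C_{A0}(1−X) = 1.242 kmol/m³.
Along a PFR/batch, dC_R/dC_A = −r_R/(r_R+r_S) = −k₁/(k₁+k₂·C_A).
Integrating from C_{A0} to C_A: C_R = (0.617/0.240)·ln[(0.617+0.240·6.40)/(0.617+0.240·1.24)] = 2.571·ln(2.153/0.9150) = 2.200 kmol/m³.
Y_R = C_R/C_{A0} = 2.200/6.40 = 0.344.

0.344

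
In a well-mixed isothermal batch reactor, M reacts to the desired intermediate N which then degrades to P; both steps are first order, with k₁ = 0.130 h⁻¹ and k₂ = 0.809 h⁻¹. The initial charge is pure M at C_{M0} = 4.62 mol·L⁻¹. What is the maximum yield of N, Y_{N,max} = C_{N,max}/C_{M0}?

For a first-order series the maximum intermediate yield is C_{N,max}/C_{M0} = (k₁/k₂)^[k₂/(k₂−k₁)].
= (0.130/0.809)^(0.809/(0.809−0.130)) = (0.1607)^(1.191) = 0.1132.

0.113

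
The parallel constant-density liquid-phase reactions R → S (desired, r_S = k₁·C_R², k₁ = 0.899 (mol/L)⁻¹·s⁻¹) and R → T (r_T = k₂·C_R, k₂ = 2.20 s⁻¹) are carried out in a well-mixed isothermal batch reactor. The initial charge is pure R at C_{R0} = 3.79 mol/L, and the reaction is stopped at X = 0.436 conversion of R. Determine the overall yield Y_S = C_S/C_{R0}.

C_R = C_{R0}(1−X) = 2.138 mol/L.
Along a PFR/batch, dC_T/dC_R = −r_T/(r_S+r_T) = −k₂/(k₂+k₁·C_R).
Integrating from C_{R0} to C_R: C_T = (2.20/0.899)·ln[(2.20+0.899·3.79)/(2.20+0.899·2.14)] = 2.447·ln(5.607/4.122) = 0.7532 mol/L.
Then C_S = (C_{R0}−C_R) − C_T = 1.652 − 0.7532 = 0.8992 mol/L.
Y_S = C_S/C_{R0} = 0.8992/3.79 = 0.237.

0.237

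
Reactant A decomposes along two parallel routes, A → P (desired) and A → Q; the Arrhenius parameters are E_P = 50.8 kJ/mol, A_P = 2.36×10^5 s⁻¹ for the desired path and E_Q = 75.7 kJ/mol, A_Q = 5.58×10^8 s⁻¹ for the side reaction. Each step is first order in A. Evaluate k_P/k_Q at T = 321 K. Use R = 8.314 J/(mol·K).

With equal orders, S_{P/Q} = k_P/k_Q = (A_P/A_Q)·exp[(E_Q−E_P)/(RT)].
(E_Q−E_P)/(RT) = (75.7−50.8)×10³/(8.314×321) = 24900/2669 = 9.330.
k_P/k_Q = (2.36×10^5/5.58×10^8)·exp(9.330) = 4.229×10^-4 × 11272 = 4.77.

4.77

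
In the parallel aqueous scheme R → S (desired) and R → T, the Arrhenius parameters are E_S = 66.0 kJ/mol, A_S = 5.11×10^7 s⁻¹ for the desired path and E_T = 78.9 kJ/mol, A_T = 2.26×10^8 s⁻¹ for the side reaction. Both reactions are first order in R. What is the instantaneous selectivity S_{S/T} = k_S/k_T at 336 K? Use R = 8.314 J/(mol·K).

k_S/k_T = (A_S/A_T)·exp[−(E_S−E_T)/(RT)] = (A_S/A_T)·exp[(E_T−E_S)/(RT)].
(E_T−E_S)/(RT) = (78.9−66.0)×10³/(8.314×336) = 12900/2794 = 4.618.
k_S/k_T = (5.11×10^7/2.26×10^8)·exp(4.618) = 0.2261 × 101.3 = 22.9.
Since E_S < E_T, lowering the temperature improves selectivity toward S.

22.9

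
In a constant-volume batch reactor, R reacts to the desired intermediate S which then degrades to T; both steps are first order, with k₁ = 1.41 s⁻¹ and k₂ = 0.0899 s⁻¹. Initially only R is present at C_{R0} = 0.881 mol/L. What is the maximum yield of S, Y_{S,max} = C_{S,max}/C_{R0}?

0.829

Evaluating C_S at t_opt = ln(k₂/k₁)/(k₂−k₁) gives C_{S,max}/C_{R0} = (k₁/k₂)^[k₂/(k₂−k₁)].
= (1.41/0.0899)^(0.0899/(0.0899−1.41)) = (15.68)^(-0.06810) = 0.8291.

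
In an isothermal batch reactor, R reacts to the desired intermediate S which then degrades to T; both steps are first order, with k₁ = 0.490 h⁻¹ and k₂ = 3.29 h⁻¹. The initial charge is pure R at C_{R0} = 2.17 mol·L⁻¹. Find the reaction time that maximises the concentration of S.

0.680 h

For first-order series the maximum of C_S occurs at t_opt = ln(k₂/k₁)/(k₂−k₁).
= ln(3.29/0.490)/(3.29−0.490) = ln(6.714)/2.800 = 1.904/2.800 = 0.680 h.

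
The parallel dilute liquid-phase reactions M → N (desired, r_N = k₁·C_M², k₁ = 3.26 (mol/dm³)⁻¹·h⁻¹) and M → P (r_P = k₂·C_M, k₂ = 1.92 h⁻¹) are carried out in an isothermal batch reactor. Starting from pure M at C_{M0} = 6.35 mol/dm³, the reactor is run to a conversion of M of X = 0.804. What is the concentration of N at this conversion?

4.32 mol/dm³

C_M = C_{M0}(1−X) = 1.245 mol/dm³.
Along a PFR/batch, dC_P/dC_M = −r_P/(r_N+r_P) = −k₂/(k₂+k₁·C_M).
Integrating from C_{M0} to C_M: C_P = (1.92/3.26)·ln[(1.92+3.26·6.35)/(1.92+3.26·1.24)] = 0.5890·ln(22.62/5.977) = 0.7838 mol/dm³.
Then C_N = (C_{M0}−C_M) − C_P = 5.105 − 0.7838 = 4.322 mol/dm³.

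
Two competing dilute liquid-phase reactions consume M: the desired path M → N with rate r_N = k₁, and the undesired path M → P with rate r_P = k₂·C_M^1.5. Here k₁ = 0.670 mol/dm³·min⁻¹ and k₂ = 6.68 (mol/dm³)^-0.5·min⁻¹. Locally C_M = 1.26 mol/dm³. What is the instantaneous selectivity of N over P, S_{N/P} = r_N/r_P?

0.0709

S_{N/P} = r_N/r_P = (k₁)/(k₂·C_M^1.5) = (k₁/k₂)·C_M^-1.5.
= (0.670) / (6.68×1.260^1.5) = 0.6700/9.448 = 0.0709.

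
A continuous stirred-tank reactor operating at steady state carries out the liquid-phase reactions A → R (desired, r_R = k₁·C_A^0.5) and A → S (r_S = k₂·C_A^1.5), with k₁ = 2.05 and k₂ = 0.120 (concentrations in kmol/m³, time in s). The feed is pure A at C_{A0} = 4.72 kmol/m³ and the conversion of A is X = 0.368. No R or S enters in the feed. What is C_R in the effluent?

1.48 kmol/m³

Exit C_A = C_{A0}(1−X) = 4.72×0.632 = 2.983 kmol/m³.
A CSTR operates uniformly at the exit composition, giving r_R = 3.541 and r_S = 0.6183 (each k·C_A^n at C_A = 2.983).
Fraction of consumed A going to R: r_R/(r_R+r_S) = 0.8513.
C_R = 0.8513·C_{A0}·X = 0.8513×4.72×0.368 = 1.48 kmol/m³.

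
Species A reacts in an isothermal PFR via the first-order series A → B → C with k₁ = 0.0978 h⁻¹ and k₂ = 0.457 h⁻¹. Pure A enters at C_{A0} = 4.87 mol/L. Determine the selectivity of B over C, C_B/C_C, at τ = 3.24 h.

For first-order series with pure A initially, C_B(τ) = k₁C_{A0}/(k₂−k₁)·(e^(−k₁τ) − e^(−k₂τ)).
e^(−k₁τ) = e^(−0.0978×3.24) = e^(−0.3169) = 0.7284; e^(−k₂τ) = e^(−1.481) = 0.2275.
C_B = 0.0978×4.87/(0.457−0.0978) × (0.7284−0.2275) = 1.326×0.5009 = 0.6642 mol/L.
C_A = C_{A0}e^(−k₁τ) = 3.547 mol/L, so C_C = C_{A0}−C_A−C_B = 0.6583 mol/L; C_B/C_C = 1.01.

1.01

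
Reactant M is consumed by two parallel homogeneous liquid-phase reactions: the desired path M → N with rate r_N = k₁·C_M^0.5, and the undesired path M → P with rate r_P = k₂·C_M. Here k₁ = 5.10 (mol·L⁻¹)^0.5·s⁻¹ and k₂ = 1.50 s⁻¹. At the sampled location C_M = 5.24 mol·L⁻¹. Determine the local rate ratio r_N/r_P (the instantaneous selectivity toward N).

1.49

S_{N/P} = r_N/r_P = (k₁·C_M^0.5)/(k₂·C_M) = (k₁/k₂)·C_M^-0.5.
= (5.10×5.240^0.5) / (1.50×5.240) = 11.67/7.860 = 1.49.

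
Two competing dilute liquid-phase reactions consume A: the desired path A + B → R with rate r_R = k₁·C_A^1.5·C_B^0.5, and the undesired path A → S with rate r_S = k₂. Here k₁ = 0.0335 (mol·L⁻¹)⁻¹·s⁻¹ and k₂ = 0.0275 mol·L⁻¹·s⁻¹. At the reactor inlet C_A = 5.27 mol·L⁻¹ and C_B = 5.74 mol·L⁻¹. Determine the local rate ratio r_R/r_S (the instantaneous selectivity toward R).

S_{R/S} = r_R/r_S = (k₁·C_A^1.5·C_B^0.5)/(k₂) = (k₁/k₂)·C_A^1.5·C_B^0.5.
= (0.0335×5.270^1.5×5.740^0.5) / (0.0275) = 0.9710/0.02750 = 35.3.
Since the desired path is higher order in A, keeping C_A high (PFR or concentrated feed) favours R.

35.3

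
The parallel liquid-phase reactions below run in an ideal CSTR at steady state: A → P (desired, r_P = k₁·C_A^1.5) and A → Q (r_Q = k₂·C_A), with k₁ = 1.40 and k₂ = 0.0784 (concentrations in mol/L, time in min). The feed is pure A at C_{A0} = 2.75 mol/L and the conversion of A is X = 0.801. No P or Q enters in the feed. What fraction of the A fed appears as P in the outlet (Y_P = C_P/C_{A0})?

0.745

Exit C_A = C_{A0}(1−X) = 2.75×0.199 = 0.5472 mol/L.
Rates in a CSTR are evaluated at the outlet concentration: r_P = 1.40×0.5472^1.5 = 0.5668, r_Q = 0.0784×0.5472 = 0.04290.
Fraction of consumed A going to P: r_P/(r_P+r_Q) = 0.9296.
C_P = 0.9296·C_{A0}·X = 0.9296×2.75×0.801 = 2.05 mol/L; Y_P = C_P/C_{A0} = 0.745.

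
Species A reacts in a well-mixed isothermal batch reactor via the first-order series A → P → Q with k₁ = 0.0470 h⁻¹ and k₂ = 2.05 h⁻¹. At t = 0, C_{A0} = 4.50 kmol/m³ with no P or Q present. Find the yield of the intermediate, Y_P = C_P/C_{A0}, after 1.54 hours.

0.0208

The intermediate concentration in a first-order A→B→C sequence is C_P = k₁C_{A0}(e^(−k₁t) − e^(−k₂t))/(k₂−k₁).
e^(−k₁t) = e^(−0.0470×1.54) = e^(−0.07238) = 0.9302; e^(−k₂t) = e^(−3.157) = 0.04255.
C_P = 0.0470×4.50/(2.05−0.0470) × (0.9302−0.04255) = 0.1056×0.8876 = 0.09373 kmol/m³.
Y_P = C_P/C_{A0} = 0.09373/4.50 = 0.0208.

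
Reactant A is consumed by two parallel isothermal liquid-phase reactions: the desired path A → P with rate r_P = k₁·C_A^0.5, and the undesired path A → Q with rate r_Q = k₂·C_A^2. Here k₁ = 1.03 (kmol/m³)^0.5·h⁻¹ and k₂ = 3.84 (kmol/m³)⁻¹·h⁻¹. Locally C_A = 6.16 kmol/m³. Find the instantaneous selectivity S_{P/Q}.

0.0175

S_{P/Q} = r_P/r_Q = (k₁·C_A^0.5)/(k₂·C_A^2) = (k₁/k₂)·C_A^-1.5.
= (1.03×6.160^0.5) / (3.84×6.160^2) = 2.556/145.7 = 0.0175.
The undesired path is higher order in A, so low C_A (CSTR or dilute feed) favours P.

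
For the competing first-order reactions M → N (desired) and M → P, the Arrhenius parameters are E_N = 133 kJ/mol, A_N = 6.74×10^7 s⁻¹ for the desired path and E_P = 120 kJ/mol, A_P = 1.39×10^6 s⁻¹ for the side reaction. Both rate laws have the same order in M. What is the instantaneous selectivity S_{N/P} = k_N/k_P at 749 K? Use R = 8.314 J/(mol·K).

6.01

Since both paths have the same order in M, the concentration cancels and S_{N/P} = k_N/k_P = (A_N/A_P)·exp[(E_P−E_N)/(RT)].
(E_P−E_N)/(RT) = (120−133)×10³/(8.314×749) = -13000/6227 = -2.088.
k_N/k_P = (6.74×10^7/1.39×10^6)·exp(-2.088) = 48.49 × 0.1240 = 6.01.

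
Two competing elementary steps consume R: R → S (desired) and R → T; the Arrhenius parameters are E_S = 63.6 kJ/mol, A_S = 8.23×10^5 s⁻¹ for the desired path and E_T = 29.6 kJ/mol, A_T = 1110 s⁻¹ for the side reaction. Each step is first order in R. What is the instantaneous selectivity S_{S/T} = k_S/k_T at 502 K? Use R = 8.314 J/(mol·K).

With equal orders, S_{S/T} = k_S/k_T = (A_S/A_T)·exp[(E_T−E_S)/(RT)].
(E_T−E_S)/(RT) = (29.6−63.6)×10³/(8.314×502) = -34000/4174 = -8.146.
k_S/k_T = (8.23×10^5/1110)·exp(-8.146) = 741.4 × 2.898×10^-4 = 0.215.

0.215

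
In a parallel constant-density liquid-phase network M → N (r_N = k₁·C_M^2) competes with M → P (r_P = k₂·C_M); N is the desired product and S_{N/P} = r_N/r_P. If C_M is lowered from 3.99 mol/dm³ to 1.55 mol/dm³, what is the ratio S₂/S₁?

0.388

S_{N/P} = (k₁/k₂)·C_M, so S₂/S₁ = (C_{M,2}/C_{M,1}).
= 1.55/3.99 = 0.388.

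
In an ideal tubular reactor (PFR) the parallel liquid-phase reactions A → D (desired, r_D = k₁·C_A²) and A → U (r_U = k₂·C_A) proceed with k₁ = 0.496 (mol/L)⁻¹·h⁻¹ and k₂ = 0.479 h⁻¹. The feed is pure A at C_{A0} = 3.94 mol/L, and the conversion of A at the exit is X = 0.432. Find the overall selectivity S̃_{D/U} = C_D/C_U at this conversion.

C_A = C_{A0}(1−X) = 2.238 mol/L.
Along a PFR/batch, dC_U/dC_A = −r_U/(r_D+r_U) = −k₂/(k₂+k₁·C_A).
Integrating from C_{A0} to C_A: C_U = (0.479/0.496)·ln[(0.479+0.496·3.94)/(0.479+0.496·2.24)] = 0.9657·ln(2.433/1.589) = 0.4115 mol/L.
Then C_D = (C_{A0}−C_A) − C_U = 1.702 − 0.4115 = 1.291 mol/L.
S̃_{D/U} = C_D/C_U = 1.291/0.4115 = 3.14.

3.14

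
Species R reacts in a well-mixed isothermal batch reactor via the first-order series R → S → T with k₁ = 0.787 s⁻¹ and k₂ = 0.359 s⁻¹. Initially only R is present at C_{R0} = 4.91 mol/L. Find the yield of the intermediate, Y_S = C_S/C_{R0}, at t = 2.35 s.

0.502

Solving the coupled first-order balances gives C_S(t) = [k₁/(k₂−k₁)]·C_{R0}·(e^(−k₁t) − e^(−k₂t)).
e^(−k₁t) = e^(−0.787×2.35) = e^(−1.849) = 0.1573; e^(−k₂t) = e^(−0.8437) = 0.4301.
C_S = 0.787×4.91/(0.359−0.787) × (0.1573−0.4301) = (-9.028)×(-0.2728) = 2.463 mol/L.
Y_S = C_S/C_{R0} = 2.463/4.91 = 0.502.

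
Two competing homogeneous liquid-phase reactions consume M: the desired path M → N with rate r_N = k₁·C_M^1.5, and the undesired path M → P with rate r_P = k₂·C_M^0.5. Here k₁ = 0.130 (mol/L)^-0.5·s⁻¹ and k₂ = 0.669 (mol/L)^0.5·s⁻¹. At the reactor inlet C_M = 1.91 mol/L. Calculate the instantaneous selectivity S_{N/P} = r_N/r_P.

S_{N/P} = r_N/r_P = (k₁·C_M^1.5)/(k₂·C_M^0.5) = (k₁/k₂)·C_M.
= (0.130×1.910^1.5) / (0.669×1.910^0.5) = 0.3432/0.9246 = 0.371.
Since the desired path is higher order in M, keeping C_M high (PFR or concentrated feed) favours N.

0.371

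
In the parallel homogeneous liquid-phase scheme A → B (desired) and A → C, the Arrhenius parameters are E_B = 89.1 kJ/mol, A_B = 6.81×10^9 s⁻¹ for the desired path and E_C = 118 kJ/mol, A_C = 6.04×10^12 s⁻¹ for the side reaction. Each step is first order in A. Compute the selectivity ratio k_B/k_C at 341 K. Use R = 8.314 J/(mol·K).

30.1

With equal orders, S_{B/C} = k_B/k_C = (A_B/A_C)·exp[(E_C−E_B)/(RT)].
(E_C−E_B)/(RT) = (118−89.1)×10³/(8.314×341) = 28900/2835 = 10.19.
k_B/k_C = (6.81×10^9/6.04×10^12)·exp(10.19) = 0.001127 × 26735 = 30.1.
Since E_B < E_C, lowering the temperature improves selectivity toward B.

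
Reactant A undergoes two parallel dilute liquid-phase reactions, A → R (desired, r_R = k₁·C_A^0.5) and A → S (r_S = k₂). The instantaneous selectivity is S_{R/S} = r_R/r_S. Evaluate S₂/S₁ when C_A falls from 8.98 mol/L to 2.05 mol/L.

S_{R/S} = (k₁/k₂)·C_A^0.5, so S₂/S₁ = (C_{A,2}/C_{A,1})^0.5.
= (2.05/8.98)^0.5 = (0.2283)^0.5 = 0.478.

0.478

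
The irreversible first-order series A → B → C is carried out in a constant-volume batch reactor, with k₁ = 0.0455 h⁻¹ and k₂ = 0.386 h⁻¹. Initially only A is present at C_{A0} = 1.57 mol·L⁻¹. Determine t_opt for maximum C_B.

Setting dC_B/dt = 0 gives t_opt = ln(k₂/k₁)/(k₂−k₁).
= ln(0.386/0.0455)/(0.386−0.0455) = ln(8.484)/0.3405 = 2.138/0.3405 = 6.28 h.

6.28 h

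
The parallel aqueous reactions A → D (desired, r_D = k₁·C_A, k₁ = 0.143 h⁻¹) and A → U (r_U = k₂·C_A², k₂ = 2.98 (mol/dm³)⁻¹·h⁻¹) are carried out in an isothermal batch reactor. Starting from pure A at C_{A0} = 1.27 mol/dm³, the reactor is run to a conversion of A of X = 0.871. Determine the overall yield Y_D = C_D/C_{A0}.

C_A = C_{A0}(1−X) = 0.1638 mol/dm³.
Along a PFR/batch, dC_D/dC_A = −r_D/(r_D+r_U) = −k₁/(k₁+k₂·C_A).
Integrating from C_{A0} to C_A: C_D = (0.143/2.98)·ln[(0.143+2.98·1.27)/(0.143+2.98·0.164)] = 0.04799·ln(3.928/0.6312) = 0.08773 mol/dm³.
Y_D = C_D/C_{A0} = 0.08773/1.27 = 0.0691.

0.0691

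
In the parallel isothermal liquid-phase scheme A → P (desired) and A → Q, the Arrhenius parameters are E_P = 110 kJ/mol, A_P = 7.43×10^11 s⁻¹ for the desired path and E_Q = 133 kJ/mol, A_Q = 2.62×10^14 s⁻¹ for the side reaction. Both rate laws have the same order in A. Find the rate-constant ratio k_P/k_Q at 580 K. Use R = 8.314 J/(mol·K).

0.334

k_P/k_Q = (A_P/A_Q)·exp[−(E_P−E_Q)/(RT)] = (A_P/A_Q)·exp[(E_Q−E_P)/(RT)].
(E_Q−E_P)/(RT) = (133−110)×10³/(8.314×580) = 23000/4822 = 4.770.
k_P/k_Q = (7.43×10^11/2.62×10^14)·exp(4.770) = 0.002836 × 117.9 = 0.334.
Since E_P < E_Q, lowering the temperature improves selectivity toward P.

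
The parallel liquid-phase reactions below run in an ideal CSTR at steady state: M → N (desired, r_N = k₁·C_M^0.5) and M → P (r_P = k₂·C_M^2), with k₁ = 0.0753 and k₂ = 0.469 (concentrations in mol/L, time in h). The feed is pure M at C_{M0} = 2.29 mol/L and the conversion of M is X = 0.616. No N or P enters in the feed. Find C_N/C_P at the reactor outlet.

0.195

Exit C_M = C_{M0}(1−X) = 2.29×0.384 = 0.8794 mol/L.
A CSTR operates uniformly at the exit composition, giving r_N = 0.07061 and r_P = 0.3627 (each k·C_M^n at C_M = 0.8794).
Overall selectivity = C_N/C_P = r_Nτ/(r_Pτ) = r_N/r_P = 0.195.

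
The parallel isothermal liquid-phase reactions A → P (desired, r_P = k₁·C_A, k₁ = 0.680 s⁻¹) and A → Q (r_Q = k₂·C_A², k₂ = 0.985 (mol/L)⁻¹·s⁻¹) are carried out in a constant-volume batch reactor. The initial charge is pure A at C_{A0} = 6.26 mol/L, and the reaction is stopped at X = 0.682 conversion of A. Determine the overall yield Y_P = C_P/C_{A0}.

C_A = C_{A0}(1−X) = 1.991 mol/L.
Along a PFR/batch, dC_P/dC_A = −r_P/(r_P+r_Q) = −k₁/(k₁+k₂·C_A).
Integrating from C_{A0} to C_A: C_P = (0.680/0.985)·ln[(0.680+0.985·6.26)/(0.680+0.985·1.99)] = 0.6904·ln(6.846/2.641) = 0.6576 mol/L.
Y_P = C_P/C_{A0} = 0.6576/6.26 = 0.105.

0.105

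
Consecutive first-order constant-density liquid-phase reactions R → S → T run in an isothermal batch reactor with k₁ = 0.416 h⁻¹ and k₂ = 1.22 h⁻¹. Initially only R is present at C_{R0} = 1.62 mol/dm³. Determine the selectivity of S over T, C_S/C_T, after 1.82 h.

Solving the coupled first-order balances gives C_S(t) = [k₁/(k₂−k₁)]·C_{R0}·(e^(−k₁t) − e^(−k₂t)).
e^(−k₁t) = e^(−0.416×1.82) = e^(−0.7571) = 0.4690; e^(−k₂t) = e^(−2.220) = 0.1086.
C_S = 0.416×1.62/(1.22−0.416) × (0.4690−0.1086) = 0.8382×0.3604 = 0.3021 mol/dm³.
C_R = C_{R0}e^(−k₁t) = 0.7598 mol/dm³, so C_T = C_{R0}−C_R−C_S = 0.5581 mol/dm³; C_S/C_T = 0.541.

0.541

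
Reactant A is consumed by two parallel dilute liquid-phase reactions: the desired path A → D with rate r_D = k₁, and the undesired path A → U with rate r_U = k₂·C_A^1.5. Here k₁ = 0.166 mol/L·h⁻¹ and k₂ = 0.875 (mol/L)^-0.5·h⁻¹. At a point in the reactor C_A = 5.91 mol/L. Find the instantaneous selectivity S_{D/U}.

S_{D/U} = r_D/r_U = (k₁)/(k₂·C_A^1.5) = (k₁/k₂)·C_A^-1.5.
= (0.166) / (0.875×5.910^1.5) = 0.1660/12.57 = 0.0132.
The undesired path is higher order in A, so low C_A (CSTR or dilute feed) favours D.

0.0132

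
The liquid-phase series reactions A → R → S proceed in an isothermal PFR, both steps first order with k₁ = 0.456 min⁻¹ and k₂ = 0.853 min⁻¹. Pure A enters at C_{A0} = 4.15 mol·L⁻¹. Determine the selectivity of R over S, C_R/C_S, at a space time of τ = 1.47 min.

1.14

The intermediate concentration in a first-order A→B→C sequence is C_R = k₁C_{A0}(e^(−k₁τ) − e^(−k₂τ))/(k₂−k₁).
e^(−k₁τ) = e^(−0.456×1.47) = e^(−0.6703) = 0.5115; e^(−k₂τ) = e^(−1.254) = 0.2854.
C_R = 0.456×4.15/(0.853−0.456) × (0.5115−0.2854) = 4.767×0.2262 = 1.078 mol·L⁻¹.
C_A = C_{A0}e^(−k₁τ) = 2.123 mol·L⁻¹, so C_S = C_{A0}−C_A−C_R = 0.9490 mol·L⁻¹; C_R/C_S = 1.14.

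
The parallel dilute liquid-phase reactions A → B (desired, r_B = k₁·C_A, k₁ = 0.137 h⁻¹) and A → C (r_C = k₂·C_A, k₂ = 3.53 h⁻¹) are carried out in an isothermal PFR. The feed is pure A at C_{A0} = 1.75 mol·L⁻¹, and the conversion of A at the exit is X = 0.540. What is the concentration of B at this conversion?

0.0353 mol·L⁻¹

C_A = C_{A0}(1−X) = 0.8050 mol·L⁻¹.
Both paths are first order in A, so the instantaneous fraction to B is constant: dC_B/d(−C_A) = k₁/(k₁+k₂) = 0.03736.
C_B = 0.03736·(C_{A0}−C_A) = 0.03736×0.9450 = 0.0353 mol·L⁻¹.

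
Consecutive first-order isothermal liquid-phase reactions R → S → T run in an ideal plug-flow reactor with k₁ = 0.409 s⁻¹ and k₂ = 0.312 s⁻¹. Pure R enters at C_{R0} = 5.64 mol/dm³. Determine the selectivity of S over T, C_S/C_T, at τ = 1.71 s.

3.02

The intermediate concentration in a first-order A→B→C sequence is C_S = k₁C_{R0}(e^(−k₁τ) − e^(−k₂τ))/(k₂−k₁).
e^(−k₁τ) = e^(−0.409×1.71) = e^(−0.6994) = 0.4969; e^(−k₂τ) = e^(−0.5335) = 0.5865.
C_S = 0.409×5.64/(0.312−0.409) × (0.4969−0.5865) = (-23.78)×(-0.08965) = 2.132 mol/dm³.
C_R = C_{R0}e^(−k₁τ) = 2.802 mol/dm³, so C_T = C_{R0}−C_R−C_S = 0.7056 mol/dm³; C_S/C_T = 3.02.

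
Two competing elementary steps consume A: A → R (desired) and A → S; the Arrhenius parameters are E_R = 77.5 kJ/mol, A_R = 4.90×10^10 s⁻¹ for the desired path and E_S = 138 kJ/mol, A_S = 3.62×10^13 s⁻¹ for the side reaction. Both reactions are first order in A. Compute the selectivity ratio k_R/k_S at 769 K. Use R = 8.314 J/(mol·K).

k_R/k_S = (A_R/A_S)·exp[−(E_R−E_S)/(RT)] = (A_R/A_S)·exp[(E_S−E_R)/(RT)].
(E_S−E_R)/(RT) = (138−77.5)×10³/(8.314×769) = 60500/6393 = 9.463.
k_R/k_S = (4.90×10^10/3.62×10^13)·exp(9.463) = 0.001354 × 12872 = 17.4.
Since E_R < E_S, lowering the temperature improves selectivity toward R.

17.4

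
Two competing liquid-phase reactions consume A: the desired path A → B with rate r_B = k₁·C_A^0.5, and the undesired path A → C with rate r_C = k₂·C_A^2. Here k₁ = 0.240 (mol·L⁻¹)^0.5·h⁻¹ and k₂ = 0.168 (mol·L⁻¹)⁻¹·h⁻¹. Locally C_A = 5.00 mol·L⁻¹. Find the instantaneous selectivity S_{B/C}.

0.128

S_{B/C} = r_B/r_C = (k₁·C_A^0.5)/(k₂·C_A^2) = (k₁/k₂)·C_A^-1.5.
= (0.240×5.000^0.5) / (0.168×5.000^2) = 0.5367/4.200 = 0.128.
The undesired path is higher order in A, so low C_A (CSTR or dilute feed) favours B.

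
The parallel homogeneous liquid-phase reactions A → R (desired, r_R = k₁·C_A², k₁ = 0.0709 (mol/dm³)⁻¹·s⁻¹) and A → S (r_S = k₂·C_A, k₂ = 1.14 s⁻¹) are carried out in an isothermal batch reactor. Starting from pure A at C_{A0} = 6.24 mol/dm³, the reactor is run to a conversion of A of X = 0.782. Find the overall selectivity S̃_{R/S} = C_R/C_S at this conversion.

C_A = C_{A0}(1−X) = 1.360 mol/dm³.
Along a PFR/batch, dC_S/dC_A = −r_S/(r_R+r_S) = −k₂/(k₂+k₁·C_A).
Integrating from C_{A0} to C_A: C_S = (1.14/0.0709)·ln[(1.14+0.0709·6.24)/(1.14+0.0709·1.36)] = 16.08·ln(1.582/1.236) = 3.967 mol/dm³.
Then C_R = (C_{A0}−C_A) − C_S = 4.880 − 3.967 = 0.9128 mol/dm³.
S̃_{R/S} = C_R/C_S = 0.9128/3.967 = 0.230.

0.230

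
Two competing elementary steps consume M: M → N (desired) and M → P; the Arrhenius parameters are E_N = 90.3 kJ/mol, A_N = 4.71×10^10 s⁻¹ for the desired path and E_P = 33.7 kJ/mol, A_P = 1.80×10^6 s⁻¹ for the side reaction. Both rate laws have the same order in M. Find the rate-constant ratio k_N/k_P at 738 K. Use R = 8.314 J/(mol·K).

With equal orders, S_{N/P} = k_N/k_P = (A_N/A_P)·exp[(E_P−E_N)/(RT)].
(E_P−E_N)/(RT) = (33.7−90.3)×10³/(8.314×738) = -56600/6136 = -9.225.
k_N/k_P = (4.71×10^10/1.80×10^6)·exp(-9.225) = 26167 × 9.858×10^-5 = 2.58.
Since E_N > E_P, raising the temperature improves selectivity toward N.

2.58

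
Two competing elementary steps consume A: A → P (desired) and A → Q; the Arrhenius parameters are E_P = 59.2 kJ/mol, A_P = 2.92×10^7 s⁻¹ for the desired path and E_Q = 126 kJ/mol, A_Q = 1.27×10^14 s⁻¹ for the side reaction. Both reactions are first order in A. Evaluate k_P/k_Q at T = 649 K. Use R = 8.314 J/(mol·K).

0.0547

Since both paths have the same order in A, the concentration cancels and S_{P/Q} = k_P/k_Q = (A_P/A_Q)·exp[(E_Q−E_P)/(RT)].
(E_Q−E_P)/(RT) = (126−59.2)×10³/(8.314×649) = 66800/5396 = 12.38.
k_P/k_Q = (2.92×10^7/1.27×10^14)·exp(12.38) = 2.299×10^-7 × 2.380×10^5 = 0.0547.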